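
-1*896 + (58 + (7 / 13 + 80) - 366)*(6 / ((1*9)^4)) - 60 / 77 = -1963672790 / 2189187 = -896.99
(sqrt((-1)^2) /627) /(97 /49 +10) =49 /368049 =0.00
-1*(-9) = 9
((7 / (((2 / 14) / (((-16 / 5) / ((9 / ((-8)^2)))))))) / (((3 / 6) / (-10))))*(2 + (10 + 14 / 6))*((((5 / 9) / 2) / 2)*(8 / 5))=17260544 / 243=71031.05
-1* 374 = -374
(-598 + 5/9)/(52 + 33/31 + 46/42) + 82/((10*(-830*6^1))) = -1614326713/146320700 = -11.03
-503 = -503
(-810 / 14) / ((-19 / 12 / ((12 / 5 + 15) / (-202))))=-42282 / 13433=-3.15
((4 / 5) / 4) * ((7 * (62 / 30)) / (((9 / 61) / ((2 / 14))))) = 1891 / 675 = 2.80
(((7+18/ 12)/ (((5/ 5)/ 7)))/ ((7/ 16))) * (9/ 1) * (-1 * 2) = -2448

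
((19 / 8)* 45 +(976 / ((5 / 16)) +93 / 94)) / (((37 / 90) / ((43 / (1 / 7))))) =444744657 / 188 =2365663.07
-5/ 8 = -0.62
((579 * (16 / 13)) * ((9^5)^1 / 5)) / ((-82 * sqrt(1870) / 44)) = -547029936 * sqrt(1870) / 226525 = -104427.71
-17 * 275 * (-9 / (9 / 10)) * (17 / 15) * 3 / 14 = 79475 / 7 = 11353.57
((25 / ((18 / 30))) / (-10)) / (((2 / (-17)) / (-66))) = -4675 / 2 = -2337.50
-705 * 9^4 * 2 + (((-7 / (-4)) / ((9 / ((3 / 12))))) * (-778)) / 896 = -85257308549 / 9216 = -9251010.04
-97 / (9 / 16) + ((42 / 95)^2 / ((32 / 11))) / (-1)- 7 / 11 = -173.15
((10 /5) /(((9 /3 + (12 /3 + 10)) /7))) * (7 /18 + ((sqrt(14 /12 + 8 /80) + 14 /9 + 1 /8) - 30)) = -14077 /612 + 14 * sqrt(285) /255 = -22.07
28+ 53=81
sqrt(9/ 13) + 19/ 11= 3 * sqrt(13)/ 13 + 19/ 11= 2.56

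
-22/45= -0.49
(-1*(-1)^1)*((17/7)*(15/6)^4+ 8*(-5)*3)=-2815/112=-25.13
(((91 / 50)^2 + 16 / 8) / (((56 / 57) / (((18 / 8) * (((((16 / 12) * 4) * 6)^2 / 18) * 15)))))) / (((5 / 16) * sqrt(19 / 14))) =7649856 * sqrt(266) / 4375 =28517.80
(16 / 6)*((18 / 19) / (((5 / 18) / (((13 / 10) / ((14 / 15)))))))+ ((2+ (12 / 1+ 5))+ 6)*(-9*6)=-889326 / 665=-1337.33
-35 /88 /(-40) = 7 /704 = 0.01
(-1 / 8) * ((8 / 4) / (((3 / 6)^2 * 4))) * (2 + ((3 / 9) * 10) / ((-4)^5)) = -3067 / 6144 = -0.50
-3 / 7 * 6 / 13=-18 / 91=-0.20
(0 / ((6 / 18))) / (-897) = 0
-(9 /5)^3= -729 /125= -5.83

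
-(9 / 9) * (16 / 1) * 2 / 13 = -32 / 13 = -2.46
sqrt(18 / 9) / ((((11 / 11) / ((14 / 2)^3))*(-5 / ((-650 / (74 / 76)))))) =1694420*sqrt(2) / 37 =64764.10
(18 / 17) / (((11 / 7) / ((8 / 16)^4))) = 63 / 1496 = 0.04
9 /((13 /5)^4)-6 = -165741 /28561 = -5.80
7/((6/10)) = 35/3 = 11.67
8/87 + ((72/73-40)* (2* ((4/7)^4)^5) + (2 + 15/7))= 2145490934678477860829/506760683256133818351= 4.23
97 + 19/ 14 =1377/ 14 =98.36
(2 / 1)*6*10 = 120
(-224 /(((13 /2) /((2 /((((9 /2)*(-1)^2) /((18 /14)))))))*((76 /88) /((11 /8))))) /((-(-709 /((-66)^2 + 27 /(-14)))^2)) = 553361794128 /467996011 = 1182.41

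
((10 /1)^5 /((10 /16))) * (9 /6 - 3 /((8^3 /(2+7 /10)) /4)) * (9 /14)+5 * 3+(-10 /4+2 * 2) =1034553 /7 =147793.29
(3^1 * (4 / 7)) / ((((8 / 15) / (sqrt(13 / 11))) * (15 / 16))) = 24 * sqrt(143) / 77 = 3.73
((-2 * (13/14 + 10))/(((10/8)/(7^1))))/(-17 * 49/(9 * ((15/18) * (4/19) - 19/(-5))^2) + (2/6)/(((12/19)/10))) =14141118024/66851975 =211.53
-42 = -42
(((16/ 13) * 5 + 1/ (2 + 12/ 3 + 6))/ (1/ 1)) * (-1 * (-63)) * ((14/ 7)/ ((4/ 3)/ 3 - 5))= -183897/ 1066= -172.51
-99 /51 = -33 /17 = -1.94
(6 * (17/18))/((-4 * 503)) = -17/6036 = -0.00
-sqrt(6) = -2.45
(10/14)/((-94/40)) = -100/329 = -0.30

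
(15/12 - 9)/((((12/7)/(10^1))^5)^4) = -235897088549229815578460693359375/14624633760251904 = -16130119387356649.54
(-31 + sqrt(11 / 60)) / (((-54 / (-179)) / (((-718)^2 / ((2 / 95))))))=-67940263555 / 27 + 438324281 * sqrt(165) / 162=-2481550641.95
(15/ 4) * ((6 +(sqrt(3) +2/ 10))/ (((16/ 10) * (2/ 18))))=167.32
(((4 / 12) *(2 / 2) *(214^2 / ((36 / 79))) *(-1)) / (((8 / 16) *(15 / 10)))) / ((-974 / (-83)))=-150142186 / 39447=-3806.18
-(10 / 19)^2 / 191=-100 / 68951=-0.00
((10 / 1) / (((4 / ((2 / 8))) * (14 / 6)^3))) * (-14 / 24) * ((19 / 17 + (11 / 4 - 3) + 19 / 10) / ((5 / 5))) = -8469 / 106624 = -0.08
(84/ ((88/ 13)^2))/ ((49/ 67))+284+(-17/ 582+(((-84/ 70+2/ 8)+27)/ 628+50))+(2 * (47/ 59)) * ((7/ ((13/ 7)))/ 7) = 337.38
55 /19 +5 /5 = 74 /19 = 3.89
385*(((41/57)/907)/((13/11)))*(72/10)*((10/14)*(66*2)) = 39291120/224029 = 175.38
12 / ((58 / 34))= 7.03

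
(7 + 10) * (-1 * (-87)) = 1479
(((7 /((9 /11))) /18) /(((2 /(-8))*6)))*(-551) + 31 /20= 856073 /4860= 176.15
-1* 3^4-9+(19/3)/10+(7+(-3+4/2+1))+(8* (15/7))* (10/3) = -5297/210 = -25.22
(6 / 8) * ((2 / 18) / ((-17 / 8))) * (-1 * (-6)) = -4 / 17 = -0.24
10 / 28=5 / 14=0.36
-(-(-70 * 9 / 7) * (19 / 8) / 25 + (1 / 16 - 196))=14991 / 80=187.39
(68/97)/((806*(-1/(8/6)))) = -136/117273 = -0.00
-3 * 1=-3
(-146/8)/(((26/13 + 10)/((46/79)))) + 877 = 1661113/1896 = 876.11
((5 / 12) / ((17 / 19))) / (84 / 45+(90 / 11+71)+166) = 5225 / 2771884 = 0.00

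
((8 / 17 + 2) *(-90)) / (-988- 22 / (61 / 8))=6405 / 28543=0.22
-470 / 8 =-235 / 4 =-58.75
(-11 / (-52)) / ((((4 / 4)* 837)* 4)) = 11 / 174096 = 0.00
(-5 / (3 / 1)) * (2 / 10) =-1 / 3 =-0.33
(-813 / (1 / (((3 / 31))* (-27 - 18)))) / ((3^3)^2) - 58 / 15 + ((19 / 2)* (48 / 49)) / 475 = 345041 / 341775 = 1.01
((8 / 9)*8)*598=4252.44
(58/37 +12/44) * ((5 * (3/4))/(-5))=-2247/1628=-1.38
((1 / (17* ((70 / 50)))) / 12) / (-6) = -5 / 8568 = -0.00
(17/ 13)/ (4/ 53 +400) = 901/ 275652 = 0.00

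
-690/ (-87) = 230/ 29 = 7.93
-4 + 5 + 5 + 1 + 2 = 9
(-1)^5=-1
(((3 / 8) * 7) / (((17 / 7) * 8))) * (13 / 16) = 1911 / 17408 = 0.11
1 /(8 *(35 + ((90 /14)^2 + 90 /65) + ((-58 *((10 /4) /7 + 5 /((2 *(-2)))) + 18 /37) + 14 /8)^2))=1744106 /41804257965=0.00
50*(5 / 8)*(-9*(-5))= 5625 / 4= 1406.25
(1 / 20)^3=0.00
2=2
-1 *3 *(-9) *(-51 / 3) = -459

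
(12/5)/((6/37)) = 74/5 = 14.80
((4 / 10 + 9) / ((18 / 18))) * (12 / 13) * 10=1128 / 13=86.77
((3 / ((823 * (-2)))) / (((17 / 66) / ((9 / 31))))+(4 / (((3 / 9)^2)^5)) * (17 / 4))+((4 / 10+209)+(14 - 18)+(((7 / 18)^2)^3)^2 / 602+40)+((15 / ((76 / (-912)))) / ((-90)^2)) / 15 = 1083144988279468457846396176007 / 1078745436704616333926400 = 1004078.40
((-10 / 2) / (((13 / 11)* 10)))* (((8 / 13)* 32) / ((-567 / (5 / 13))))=7040 / 1245699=0.01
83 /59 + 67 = 4036 /59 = 68.41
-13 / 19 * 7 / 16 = -91 / 304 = -0.30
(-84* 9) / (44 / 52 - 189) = 4914 / 1223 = 4.02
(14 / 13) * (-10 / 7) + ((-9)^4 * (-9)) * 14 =-10746938 / 13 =-826687.54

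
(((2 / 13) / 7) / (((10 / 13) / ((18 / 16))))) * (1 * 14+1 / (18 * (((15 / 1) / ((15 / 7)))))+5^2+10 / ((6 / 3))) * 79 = 87611 / 784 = 111.75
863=863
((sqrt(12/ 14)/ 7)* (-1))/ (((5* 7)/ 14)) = -2* sqrt(42)/ 245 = -0.05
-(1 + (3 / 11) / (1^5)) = -14 / 11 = -1.27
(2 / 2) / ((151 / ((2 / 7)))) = 2 / 1057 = 0.00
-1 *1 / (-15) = 1 / 15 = 0.07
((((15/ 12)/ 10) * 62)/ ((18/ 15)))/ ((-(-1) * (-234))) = -155/ 5616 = -0.03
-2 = -2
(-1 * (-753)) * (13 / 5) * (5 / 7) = 9789 / 7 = 1398.43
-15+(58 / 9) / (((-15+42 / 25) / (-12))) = -9185 / 999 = -9.19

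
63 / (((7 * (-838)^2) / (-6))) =-27 / 351122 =-0.00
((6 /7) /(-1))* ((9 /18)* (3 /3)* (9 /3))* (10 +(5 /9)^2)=-835 /63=-13.25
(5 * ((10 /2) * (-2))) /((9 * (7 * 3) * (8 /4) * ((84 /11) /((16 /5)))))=-220 /3969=-0.06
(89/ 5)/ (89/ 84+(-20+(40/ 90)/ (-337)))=-7558236/ 8043065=-0.94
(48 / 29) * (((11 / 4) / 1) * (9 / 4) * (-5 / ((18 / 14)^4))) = -132055 / 7047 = -18.74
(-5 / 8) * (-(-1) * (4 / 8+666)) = -416.56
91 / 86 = 1.06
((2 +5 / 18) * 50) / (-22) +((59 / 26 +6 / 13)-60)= -62.45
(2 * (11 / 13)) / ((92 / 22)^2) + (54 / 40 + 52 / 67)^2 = 4.62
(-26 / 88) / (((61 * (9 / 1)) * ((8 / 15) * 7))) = -65 / 450912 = -0.00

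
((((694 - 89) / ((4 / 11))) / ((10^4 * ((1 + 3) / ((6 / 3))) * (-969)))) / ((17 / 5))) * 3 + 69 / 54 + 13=2257887221 / 158140800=14.28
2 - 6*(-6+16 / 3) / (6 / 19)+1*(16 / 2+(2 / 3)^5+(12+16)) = 12344 / 243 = 50.80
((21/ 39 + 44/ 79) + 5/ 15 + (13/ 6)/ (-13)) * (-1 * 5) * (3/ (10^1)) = -1.89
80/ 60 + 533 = 1603/ 3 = 534.33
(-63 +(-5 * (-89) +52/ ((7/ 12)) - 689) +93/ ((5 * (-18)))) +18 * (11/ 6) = -39037/ 210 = -185.89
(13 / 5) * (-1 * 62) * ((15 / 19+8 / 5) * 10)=-365924 / 95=-3851.83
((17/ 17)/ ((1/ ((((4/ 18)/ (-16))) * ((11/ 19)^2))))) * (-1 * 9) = 121/ 2888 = 0.04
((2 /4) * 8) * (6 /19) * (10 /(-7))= -240 /133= -1.80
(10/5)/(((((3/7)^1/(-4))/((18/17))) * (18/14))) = -784/51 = -15.37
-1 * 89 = -89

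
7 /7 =1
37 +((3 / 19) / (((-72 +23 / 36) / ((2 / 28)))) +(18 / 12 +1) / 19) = 37.13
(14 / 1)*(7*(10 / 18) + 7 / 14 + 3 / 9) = 595 / 9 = 66.11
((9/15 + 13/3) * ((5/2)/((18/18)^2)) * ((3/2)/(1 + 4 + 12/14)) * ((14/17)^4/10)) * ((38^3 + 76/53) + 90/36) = 7234519804582/907455665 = 7972.31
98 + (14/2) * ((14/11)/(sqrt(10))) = 49 * sqrt(10)/55 + 98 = 100.82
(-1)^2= 1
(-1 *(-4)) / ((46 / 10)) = 20 / 23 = 0.87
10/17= 0.59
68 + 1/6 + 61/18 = 71.56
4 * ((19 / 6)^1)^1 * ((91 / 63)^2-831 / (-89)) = 144.70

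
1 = 1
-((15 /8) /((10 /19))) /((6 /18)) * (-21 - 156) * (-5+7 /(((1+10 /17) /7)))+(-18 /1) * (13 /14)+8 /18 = 24639227 /504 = 48887.36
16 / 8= 2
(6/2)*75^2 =16875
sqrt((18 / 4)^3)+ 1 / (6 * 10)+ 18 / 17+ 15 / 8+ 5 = 16219 / 2040+ 27 * sqrt(2) / 4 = 17.50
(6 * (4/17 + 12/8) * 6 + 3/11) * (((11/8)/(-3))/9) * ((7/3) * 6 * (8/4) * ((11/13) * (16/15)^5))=-157887758336/1510396875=-104.53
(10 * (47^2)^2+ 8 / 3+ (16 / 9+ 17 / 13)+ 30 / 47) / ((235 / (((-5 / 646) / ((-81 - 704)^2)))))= -268333693331 / 102885319151550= -0.00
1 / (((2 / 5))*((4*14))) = 5 / 112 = 0.04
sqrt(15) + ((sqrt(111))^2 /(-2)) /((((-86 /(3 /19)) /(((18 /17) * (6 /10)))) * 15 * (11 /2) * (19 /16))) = 3.87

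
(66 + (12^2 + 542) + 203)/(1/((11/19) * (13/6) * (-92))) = -6281990/57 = -110210.35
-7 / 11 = -0.64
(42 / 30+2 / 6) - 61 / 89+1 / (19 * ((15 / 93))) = 34858 / 25365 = 1.37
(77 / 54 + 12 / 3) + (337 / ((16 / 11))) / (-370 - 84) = 964087 / 196128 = 4.92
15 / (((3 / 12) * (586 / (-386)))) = -11580 / 293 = -39.52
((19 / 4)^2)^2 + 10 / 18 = 1174169 / 2304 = 509.62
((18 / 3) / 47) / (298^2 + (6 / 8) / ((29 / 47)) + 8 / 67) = 15544 / 10813055987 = 0.00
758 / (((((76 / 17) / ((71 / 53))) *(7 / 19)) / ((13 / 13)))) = 457453 / 742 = 616.51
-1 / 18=-0.06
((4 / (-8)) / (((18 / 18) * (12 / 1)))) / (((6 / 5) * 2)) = -0.02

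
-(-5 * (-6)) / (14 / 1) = -15 / 7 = -2.14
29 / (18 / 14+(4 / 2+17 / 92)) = 8.36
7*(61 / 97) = 427 / 97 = 4.40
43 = 43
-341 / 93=-11 / 3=-3.67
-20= -20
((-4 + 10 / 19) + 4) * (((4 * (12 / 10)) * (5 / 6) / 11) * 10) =400 / 209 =1.91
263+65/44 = 11637/44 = 264.48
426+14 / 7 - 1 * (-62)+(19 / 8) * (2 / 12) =490.40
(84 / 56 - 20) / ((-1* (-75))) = -37 / 150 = -0.25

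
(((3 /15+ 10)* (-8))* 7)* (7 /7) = -571.20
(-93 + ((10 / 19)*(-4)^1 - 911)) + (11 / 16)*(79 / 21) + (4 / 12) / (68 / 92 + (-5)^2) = -118518073 / 118104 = -1003.51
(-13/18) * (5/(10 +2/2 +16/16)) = -65/216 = -0.30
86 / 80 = 43 / 40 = 1.08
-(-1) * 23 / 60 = 23 / 60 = 0.38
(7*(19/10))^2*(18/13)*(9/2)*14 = 10029663/650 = 15430.25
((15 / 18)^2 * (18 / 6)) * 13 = 325 / 12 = 27.08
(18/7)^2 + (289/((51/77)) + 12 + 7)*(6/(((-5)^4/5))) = 174368/6125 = 28.47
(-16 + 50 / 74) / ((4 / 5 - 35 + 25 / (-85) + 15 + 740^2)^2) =-455175 / 8906211890684557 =-0.00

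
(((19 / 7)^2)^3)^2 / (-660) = -2213314919066161 / 9135249552660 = -242.28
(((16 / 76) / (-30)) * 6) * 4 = -0.17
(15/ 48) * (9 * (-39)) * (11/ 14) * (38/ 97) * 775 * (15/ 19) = -224420625/ 10864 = -20657.27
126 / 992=63 / 496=0.13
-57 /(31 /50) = -2850 /31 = -91.94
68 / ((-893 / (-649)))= 44132 / 893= 49.42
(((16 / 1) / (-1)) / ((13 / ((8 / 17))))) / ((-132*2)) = 16 / 7293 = 0.00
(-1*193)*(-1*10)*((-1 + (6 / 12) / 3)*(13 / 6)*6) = -62725 / 3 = -20908.33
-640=-640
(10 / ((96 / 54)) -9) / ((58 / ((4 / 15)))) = -9 / 580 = -0.02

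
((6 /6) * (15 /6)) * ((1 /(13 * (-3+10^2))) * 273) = 105 /194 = 0.54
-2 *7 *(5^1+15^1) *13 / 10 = -364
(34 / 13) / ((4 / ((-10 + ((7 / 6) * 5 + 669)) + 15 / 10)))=33983 / 78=435.68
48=48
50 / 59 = 0.85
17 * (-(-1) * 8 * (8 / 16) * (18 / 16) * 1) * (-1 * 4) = -306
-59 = -59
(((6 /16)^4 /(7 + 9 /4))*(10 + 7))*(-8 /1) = -1377 /4736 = -0.29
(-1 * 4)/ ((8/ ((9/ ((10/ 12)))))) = -27/ 5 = -5.40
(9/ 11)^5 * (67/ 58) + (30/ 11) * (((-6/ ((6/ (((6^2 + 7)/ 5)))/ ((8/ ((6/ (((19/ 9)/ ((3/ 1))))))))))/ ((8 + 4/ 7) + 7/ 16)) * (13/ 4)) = -1912501758743/ 254475718794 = -7.52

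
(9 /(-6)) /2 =-3 /4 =-0.75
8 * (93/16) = 93/2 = 46.50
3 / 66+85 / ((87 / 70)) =130987 / 1914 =68.44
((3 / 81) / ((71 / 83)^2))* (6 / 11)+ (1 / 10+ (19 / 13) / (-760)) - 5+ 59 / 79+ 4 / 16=-79493543599 / 20501343720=-3.88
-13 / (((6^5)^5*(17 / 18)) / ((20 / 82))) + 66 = 36329169720911836741567 / 550441965468361162752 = 66.00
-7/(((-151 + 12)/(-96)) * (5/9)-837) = 6048/722473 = 0.01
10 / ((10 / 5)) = 5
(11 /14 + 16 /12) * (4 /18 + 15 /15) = 979 /378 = 2.59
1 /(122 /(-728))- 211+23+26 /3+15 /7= -183.16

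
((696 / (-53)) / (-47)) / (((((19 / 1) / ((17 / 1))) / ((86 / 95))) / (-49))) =-49860048 / 4496255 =-11.09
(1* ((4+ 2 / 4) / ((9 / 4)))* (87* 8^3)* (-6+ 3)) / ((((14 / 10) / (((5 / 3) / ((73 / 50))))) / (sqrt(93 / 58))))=-1920000* sqrt(5394) / 511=-275953.43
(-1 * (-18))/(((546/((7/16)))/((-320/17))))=-60/221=-0.27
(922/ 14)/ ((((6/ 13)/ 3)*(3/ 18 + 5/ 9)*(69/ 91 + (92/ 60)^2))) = 12135825/ 63664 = 190.62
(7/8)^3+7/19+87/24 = 45365/9728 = 4.66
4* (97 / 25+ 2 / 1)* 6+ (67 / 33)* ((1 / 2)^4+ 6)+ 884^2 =10317244459 / 13200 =781609.43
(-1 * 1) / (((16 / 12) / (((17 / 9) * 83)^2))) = -18434.45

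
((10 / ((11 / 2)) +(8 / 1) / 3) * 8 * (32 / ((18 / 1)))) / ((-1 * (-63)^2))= -18944 / 1178793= -0.02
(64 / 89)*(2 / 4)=32 / 89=0.36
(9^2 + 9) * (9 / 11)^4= 590490 / 14641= 40.33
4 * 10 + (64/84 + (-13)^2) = 4405/21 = 209.76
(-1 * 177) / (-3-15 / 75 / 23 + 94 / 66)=111.71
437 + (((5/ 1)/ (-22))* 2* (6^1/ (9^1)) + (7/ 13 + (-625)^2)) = 167765699/ 429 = 391062.24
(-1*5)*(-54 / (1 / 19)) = 5130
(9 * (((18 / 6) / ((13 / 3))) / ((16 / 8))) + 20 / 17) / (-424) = -1897 / 187408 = -0.01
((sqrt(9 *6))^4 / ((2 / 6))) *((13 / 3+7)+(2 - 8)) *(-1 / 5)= -46656 / 5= -9331.20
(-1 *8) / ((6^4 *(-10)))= 1 / 1620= 0.00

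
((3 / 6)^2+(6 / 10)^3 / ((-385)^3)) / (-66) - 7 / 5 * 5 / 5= -2643611403017 / 1883198625000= -1.40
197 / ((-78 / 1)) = -2.53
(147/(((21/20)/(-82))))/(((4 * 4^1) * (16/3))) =-4305/32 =-134.53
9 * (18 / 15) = 10.80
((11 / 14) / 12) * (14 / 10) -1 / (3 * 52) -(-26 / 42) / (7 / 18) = 128197 / 76440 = 1.68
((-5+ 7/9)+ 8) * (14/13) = 476/117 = 4.07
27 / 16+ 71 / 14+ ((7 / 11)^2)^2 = 11352149 / 1639792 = 6.92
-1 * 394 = -394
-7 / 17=-0.41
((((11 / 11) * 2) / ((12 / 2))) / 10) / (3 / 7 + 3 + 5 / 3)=7 / 1070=0.01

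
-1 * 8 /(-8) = 1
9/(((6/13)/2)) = 39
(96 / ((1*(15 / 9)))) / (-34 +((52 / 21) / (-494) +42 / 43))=-2470608 / 1416665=-1.74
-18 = -18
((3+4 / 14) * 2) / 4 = 23 / 14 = 1.64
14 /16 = 7 /8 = 0.88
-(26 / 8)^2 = -169 / 16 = -10.56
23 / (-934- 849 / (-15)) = -115 / 4387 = -0.03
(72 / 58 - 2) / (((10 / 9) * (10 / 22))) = -1089 / 725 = -1.50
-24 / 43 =-0.56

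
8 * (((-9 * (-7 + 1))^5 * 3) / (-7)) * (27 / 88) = -37192366944 / 77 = -483017752.52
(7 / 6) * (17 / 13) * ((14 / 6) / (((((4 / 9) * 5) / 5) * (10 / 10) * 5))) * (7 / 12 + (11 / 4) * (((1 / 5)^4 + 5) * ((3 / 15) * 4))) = 361944331 / 19500000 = 18.56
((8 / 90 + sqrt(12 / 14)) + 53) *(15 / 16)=15 *sqrt(42) / 112 + 2389 / 48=50.64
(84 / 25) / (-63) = -4 / 75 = -0.05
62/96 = 31/48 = 0.65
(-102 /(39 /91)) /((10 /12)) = -1428 /5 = -285.60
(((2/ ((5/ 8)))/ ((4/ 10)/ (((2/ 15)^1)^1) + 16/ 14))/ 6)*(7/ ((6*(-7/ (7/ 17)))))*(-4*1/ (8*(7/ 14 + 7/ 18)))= 49/ 9860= 0.00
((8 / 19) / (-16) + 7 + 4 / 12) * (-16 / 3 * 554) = -3691856 / 171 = -21589.80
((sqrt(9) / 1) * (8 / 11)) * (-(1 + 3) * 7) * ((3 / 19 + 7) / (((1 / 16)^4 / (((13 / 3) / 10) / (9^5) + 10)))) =-17683612199550976 / 61706205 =-286577536.24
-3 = -3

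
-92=-92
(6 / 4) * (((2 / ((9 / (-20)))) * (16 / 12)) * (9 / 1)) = -80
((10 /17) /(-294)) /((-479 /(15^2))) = 375 /399007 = 0.00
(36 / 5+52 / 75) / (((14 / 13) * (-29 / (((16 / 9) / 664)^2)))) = -15392 / 8495687025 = -0.00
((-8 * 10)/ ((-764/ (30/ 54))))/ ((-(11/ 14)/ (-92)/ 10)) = 1288000/ 18909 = 68.12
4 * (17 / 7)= 68 / 7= 9.71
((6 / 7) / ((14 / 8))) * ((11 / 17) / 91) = 264 / 75803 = 0.00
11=11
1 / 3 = 0.33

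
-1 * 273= -273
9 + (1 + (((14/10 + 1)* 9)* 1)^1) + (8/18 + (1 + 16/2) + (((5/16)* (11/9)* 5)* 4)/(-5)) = 2371/60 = 39.52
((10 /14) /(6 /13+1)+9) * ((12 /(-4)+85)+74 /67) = 7026816 /8911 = 788.56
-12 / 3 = -4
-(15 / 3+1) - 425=-431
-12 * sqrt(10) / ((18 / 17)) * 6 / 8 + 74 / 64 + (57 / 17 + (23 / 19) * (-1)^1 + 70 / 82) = 1759655 / 423776 - 17 * sqrt(10) / 2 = -22.73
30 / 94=15 / 47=0.32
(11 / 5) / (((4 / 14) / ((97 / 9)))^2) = 5071451 / 1620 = 3130.53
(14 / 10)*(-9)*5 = -63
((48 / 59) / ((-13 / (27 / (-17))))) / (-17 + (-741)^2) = 162 / 894905687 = 0.00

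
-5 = -5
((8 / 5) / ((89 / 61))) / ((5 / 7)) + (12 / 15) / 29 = 100844 / 64525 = 1.56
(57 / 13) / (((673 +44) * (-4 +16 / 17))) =-323 / 161564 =-0.00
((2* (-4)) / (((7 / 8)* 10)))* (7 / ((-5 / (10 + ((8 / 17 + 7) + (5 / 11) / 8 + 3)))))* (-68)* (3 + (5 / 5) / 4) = -1596868 / 275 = -5806.79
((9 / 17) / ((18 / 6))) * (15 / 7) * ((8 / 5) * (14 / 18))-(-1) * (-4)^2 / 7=2.76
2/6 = 1/3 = 0.33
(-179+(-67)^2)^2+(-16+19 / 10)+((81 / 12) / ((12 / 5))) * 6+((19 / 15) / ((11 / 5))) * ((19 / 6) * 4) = 73561395869 / 3960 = 18576110.07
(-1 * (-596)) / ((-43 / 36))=-21456 / 43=-498.98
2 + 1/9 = 19/9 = 2.11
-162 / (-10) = 81 / 5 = 16.20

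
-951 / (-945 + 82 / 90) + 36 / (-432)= 29441 / 31863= 0.92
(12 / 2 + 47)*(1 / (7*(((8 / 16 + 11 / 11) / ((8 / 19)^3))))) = 54272 / 144039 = 0.38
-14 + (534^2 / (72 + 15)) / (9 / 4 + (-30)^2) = -361682 / 34887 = -10.37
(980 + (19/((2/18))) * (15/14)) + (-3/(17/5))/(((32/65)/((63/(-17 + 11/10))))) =118098905/100912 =1170.32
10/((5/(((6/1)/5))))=12/5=2.40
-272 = -272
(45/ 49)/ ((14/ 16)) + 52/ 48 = 8779/ 4116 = 2.13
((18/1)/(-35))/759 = -6/8855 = -0.00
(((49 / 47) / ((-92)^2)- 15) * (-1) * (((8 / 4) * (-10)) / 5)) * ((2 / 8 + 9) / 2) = -220781627 / 795616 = -277.50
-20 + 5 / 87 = -19.94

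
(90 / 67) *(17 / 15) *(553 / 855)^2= 10397506 / 16326225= 0.64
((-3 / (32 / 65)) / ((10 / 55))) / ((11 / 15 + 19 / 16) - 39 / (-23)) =-740025 / 79852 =-9.27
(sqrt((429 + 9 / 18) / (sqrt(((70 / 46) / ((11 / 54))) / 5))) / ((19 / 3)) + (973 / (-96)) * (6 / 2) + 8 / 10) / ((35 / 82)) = -194217 / 2800 + 41 * 1518^(1 / 4) * 7^(3 / 4) * sqrt(859) / 4655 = -62.43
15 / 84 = 5 / 28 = 0.18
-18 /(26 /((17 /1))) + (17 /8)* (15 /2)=867 /208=4.17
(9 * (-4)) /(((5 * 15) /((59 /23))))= -708 /575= -1.23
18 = 18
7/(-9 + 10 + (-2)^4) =7/17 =0.41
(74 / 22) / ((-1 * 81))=-37 / 891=-0.04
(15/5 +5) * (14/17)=112/17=6.59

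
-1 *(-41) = 41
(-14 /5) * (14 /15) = -196 /75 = -2.61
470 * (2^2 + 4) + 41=3801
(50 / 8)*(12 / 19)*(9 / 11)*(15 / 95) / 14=2025 / 55594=0.04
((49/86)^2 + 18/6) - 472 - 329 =-5899607/7396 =-797.68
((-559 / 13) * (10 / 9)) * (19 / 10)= -817 / 9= -90.78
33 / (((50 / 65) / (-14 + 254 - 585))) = -29601 / 2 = -14800.50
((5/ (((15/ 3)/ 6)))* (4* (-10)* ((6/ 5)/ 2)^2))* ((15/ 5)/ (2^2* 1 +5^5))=-432/ 5215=-0.08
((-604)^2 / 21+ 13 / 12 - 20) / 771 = 1457675 / 64764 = 22.51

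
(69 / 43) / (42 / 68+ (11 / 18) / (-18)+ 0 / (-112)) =380052 / 138245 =2.75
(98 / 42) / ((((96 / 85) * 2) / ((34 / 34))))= 595 / 576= 1.03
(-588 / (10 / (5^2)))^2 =2160900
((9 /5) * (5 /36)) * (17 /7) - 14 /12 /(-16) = 457 /672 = 0.68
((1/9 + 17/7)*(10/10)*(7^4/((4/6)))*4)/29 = 1261.61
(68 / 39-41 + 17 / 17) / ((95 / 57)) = -1492 / 65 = -22.95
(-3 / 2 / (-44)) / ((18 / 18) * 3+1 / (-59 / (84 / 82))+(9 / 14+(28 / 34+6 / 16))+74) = 287861 / 665583963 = 0.00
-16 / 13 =-1.23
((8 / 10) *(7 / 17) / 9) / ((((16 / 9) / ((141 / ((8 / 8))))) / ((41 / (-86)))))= -40467 / 29240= -1.38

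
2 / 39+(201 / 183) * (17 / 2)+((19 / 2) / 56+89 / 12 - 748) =-194780507 / 266448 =-731.03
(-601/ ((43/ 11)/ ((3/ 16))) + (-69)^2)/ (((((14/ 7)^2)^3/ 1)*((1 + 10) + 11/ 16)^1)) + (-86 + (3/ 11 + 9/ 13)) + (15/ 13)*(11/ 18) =-1565554495/ 20070336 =-78.00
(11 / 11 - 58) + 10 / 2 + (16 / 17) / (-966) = -426980 / 8211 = -52.00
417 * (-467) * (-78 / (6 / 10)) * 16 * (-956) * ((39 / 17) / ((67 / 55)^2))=-598639848096.55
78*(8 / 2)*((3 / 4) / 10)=117 / 5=23.40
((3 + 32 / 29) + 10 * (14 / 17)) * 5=30415 / 493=61.69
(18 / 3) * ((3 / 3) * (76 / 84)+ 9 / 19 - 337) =-267826 / 133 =-2013.73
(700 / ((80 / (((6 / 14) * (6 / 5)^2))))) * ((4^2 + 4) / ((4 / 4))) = 108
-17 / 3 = -5.67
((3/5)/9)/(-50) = -0.00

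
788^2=620944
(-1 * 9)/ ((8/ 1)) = -9/ 8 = -1.12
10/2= 5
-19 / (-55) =0.35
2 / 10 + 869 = 4346 / 5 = 869.20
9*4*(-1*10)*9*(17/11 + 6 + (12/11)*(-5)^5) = 121231080/11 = 11021007.27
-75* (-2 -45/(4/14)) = 23925/2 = 11962.50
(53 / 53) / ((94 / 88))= 44 / 47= 0.94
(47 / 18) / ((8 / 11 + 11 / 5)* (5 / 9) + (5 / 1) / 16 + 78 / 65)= 20680 / 24859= 0.83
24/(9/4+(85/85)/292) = 3504/329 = 10.65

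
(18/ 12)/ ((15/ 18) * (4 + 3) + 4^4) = 0.01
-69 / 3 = -23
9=9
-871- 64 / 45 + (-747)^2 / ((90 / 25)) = 13871707 / 90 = 154130.08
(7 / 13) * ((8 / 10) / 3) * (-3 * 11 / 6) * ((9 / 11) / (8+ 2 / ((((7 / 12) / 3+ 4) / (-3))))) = -3171 / 32240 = -0.10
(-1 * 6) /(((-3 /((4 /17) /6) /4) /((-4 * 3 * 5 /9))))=-320 /153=-2.09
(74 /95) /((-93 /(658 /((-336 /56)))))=24346 /26505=0.92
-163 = -163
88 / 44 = 2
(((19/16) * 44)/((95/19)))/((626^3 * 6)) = 209/29437725120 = 0.00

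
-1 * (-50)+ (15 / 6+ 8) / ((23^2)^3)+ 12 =18356450257 / 296071778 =62.00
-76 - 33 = -109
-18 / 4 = -4.50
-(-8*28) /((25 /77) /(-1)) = -17248 /25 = -689.92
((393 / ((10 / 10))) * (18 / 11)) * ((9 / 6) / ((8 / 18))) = 95499 / 44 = 2170.43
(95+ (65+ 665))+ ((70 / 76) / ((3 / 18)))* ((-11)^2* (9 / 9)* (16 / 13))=407055 / 247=1648.00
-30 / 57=-10 / 19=-0.53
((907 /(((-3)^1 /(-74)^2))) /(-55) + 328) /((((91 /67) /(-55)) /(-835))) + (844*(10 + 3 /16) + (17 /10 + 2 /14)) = 5617878259307 /5460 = 1028915432.11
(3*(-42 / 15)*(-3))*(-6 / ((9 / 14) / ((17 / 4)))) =-4998 / 5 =-999.60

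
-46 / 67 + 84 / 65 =2638 / 4355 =0.61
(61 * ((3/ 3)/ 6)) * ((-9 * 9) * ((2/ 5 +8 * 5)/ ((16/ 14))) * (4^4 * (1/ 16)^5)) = -1164429/ 163840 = -7.11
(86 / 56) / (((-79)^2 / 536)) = 5762 / 43687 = 0.13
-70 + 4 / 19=-1326 / 19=-69.79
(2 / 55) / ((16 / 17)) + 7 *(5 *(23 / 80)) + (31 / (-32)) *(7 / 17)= 290291 / 29920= 9.70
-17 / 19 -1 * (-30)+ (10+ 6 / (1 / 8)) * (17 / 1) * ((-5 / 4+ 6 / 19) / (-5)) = 40533 / 190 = 213.33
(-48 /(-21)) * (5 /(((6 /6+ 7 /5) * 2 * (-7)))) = -50 /147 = -0.34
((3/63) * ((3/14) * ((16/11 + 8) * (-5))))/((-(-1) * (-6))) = 130/1617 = 0.08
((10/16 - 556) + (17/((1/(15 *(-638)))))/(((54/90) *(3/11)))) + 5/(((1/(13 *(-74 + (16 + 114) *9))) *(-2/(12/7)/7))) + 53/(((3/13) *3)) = -102393755/72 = -1422135.49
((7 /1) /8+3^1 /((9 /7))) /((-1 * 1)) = -77 /24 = -3.21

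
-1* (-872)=872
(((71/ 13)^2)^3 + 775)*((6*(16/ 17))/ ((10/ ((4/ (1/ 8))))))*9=1822570825826304/ 410278765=4442274.33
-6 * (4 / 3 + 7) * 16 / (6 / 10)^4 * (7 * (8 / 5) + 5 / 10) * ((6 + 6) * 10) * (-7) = 182000000 / 3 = 60666666.67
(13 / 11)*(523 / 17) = 6799 / 187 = 36.36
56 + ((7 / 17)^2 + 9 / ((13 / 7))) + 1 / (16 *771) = 2827859053 / 46346352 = 61.02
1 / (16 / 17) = 17 / 16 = 1.06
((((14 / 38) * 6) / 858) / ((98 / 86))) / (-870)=-43 / 16546530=-0.00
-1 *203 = -203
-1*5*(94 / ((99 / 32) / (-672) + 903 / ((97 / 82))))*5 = -1633945600 / 530758527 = -3.08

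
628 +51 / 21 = 4413 / 7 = 630.43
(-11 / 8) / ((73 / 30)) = -165 / 292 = -0.57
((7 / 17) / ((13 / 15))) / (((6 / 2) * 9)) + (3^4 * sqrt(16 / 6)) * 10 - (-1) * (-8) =-15877 / 1989 + 540 * sqrt(6) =1314.74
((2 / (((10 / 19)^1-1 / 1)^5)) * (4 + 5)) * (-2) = 1509.59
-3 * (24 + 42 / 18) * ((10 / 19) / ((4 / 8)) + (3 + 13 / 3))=-37762 / 57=-662.49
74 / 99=0.75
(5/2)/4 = 5/8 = 0.62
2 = 2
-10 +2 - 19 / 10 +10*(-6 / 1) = -699 / 10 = -69.90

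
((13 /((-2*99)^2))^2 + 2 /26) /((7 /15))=0.16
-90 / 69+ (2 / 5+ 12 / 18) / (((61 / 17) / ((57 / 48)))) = -20021 / 21045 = -0.95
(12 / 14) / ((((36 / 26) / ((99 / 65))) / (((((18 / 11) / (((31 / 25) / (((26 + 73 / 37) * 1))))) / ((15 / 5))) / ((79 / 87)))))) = 8104050 / 634291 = 12.78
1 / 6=0.17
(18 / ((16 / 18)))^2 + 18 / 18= 411.06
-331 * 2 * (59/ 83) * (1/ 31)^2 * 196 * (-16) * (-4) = -489943552/ 79763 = -6142.49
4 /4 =1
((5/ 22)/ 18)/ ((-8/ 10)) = -25/ 1584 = -0.02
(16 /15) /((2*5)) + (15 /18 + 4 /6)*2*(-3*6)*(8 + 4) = -647.89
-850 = -850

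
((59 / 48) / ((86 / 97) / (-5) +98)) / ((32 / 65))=1859975 / 72873984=0.03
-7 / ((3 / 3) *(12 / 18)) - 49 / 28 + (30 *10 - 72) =215.75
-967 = -967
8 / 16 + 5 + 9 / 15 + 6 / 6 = 71 / 10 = 7.10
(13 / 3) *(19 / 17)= 247 / 51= 4.84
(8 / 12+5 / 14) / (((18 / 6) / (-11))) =-473 / 126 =-3.75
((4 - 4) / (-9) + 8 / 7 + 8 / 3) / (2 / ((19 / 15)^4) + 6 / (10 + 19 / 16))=933098360 / 321662943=2.90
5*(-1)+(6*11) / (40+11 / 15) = -2065 / 611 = -3.38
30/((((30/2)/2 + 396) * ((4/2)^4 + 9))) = 4/1345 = 0.00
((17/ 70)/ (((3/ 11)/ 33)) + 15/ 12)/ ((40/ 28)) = 4289/ 200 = 21.44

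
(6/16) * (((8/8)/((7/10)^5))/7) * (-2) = -75000/117649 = -0.64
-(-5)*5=25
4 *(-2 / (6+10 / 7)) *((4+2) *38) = -3192 / 13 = -245.54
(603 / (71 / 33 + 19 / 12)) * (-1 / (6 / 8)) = -106128 / 493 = -215.27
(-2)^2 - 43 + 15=-24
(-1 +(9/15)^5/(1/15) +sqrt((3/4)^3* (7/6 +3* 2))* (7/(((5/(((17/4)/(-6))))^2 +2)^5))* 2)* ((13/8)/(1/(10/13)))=211679359547145* sqrt(86)/24122321953906049483776 +26/125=0.21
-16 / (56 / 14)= -4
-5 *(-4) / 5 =4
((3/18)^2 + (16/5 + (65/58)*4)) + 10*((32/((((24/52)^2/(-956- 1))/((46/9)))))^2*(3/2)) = 1141427707497048323/140940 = 8098678214112.73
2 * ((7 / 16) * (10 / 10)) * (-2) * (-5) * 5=175 / 4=43.75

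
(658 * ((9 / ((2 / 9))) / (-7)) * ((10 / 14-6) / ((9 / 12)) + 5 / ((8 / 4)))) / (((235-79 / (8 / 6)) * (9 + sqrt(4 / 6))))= 10.03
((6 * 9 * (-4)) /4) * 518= -27972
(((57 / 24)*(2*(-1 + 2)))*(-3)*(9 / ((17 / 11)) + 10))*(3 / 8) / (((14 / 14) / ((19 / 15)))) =-291327 / 2720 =-107.11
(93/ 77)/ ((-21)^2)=31/ 11319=0.00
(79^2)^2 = 38950081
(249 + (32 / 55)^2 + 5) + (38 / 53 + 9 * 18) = 66864422 / 160325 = 417.06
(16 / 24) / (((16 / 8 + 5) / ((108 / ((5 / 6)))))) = 432 / 35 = 12.34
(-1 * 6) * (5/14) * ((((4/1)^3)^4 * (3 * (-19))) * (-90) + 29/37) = -47767250534835/259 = -184429538744.54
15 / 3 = 5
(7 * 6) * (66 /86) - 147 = -4935 /43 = -114.77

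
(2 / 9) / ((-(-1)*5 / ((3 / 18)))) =1 / 135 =0.01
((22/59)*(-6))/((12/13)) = -143/59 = -2.42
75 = 75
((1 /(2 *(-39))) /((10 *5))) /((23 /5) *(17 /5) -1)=-1 /57096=-0.00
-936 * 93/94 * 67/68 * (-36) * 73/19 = 1915882956/15181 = 126202.68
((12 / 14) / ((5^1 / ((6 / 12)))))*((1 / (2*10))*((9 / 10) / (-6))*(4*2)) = -9 / 1750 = -0.01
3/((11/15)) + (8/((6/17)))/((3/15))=3875/33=117.42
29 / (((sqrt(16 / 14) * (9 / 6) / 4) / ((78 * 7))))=10556 * sqrt(14)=39496.94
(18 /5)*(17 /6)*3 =153 /5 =30.60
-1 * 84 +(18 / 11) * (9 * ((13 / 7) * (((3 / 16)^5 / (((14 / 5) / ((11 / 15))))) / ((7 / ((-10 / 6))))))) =-30211713867 / 359661568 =-84.00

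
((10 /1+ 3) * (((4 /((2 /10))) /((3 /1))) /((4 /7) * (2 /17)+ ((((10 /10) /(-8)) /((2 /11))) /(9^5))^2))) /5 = 1841170933195776 /7140934467647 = 257.83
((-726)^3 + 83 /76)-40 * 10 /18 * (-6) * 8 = -87245592679 /228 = -382656108.24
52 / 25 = 2.08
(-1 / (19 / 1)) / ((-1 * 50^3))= 1 / 2375000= 0.00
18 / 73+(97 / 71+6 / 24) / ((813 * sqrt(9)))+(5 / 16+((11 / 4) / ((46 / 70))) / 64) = 5169937825 / 8270243584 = 0.63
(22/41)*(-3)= -66/41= -1.61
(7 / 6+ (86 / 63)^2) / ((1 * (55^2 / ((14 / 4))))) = 24053 / 6860700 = 0.00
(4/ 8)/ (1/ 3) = 3/ 2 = 1.50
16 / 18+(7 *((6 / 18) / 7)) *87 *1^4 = 269 / 9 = 29.89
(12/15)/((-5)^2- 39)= -0.06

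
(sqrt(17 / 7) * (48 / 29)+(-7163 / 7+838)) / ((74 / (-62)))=40207 / 259 - 1488 * sqrt(119) / 7511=153.08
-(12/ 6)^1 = -2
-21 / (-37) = 21 / 37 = 0.57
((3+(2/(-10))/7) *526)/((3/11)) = 5730.90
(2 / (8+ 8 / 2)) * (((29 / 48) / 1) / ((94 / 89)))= 2581 / 27072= 0.10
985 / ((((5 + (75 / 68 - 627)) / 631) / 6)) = -253586280 / 42221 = -6006.16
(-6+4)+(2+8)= 8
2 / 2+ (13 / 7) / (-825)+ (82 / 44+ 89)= 1060999 / 11550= 91.86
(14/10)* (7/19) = 49/95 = 0.52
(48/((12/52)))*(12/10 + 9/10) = 2184/5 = 436.80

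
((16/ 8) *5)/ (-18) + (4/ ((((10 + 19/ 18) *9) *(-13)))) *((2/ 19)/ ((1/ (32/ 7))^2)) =-12189941/ 21676473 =-0.56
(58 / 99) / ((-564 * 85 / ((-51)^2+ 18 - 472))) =-62263 / 2373030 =-0.03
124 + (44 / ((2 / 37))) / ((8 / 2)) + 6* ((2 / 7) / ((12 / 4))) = 4593 / 14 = 328.07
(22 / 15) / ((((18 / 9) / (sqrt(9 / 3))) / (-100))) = -220* sqrt(3) / 3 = -127.02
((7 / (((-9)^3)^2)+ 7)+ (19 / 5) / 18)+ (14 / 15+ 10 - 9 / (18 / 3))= 44227736 / 2657205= 16.64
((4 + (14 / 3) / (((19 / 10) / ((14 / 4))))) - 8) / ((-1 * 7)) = -0.66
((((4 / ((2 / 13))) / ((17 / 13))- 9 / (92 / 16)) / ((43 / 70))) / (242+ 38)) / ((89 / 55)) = 0.07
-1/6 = -0.17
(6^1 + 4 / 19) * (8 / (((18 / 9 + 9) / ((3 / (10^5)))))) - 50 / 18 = -32654657 / 11756250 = -2.78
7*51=357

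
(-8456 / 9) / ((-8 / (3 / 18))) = 1057 / 54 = 19.57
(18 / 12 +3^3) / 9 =19 / 6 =3.17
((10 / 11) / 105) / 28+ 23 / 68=0.34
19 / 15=1.27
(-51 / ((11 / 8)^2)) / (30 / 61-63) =66368 / 153791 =0.43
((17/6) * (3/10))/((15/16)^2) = 1088/1125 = 0.97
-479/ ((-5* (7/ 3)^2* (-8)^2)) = 4311/ 15680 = 0.27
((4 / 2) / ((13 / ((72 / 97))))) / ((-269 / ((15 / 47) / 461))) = -2160 / 7349641403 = -0.00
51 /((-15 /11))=-187 /5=-37.40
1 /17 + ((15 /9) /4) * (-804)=-5694 /17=-334.94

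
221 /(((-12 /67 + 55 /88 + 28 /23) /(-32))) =-4251.82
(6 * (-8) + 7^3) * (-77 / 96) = -22715 / 96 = -236.61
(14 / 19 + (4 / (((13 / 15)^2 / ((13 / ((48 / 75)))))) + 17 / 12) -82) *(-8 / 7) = -167920 / 5187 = -32.37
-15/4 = -3.75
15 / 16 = 0.94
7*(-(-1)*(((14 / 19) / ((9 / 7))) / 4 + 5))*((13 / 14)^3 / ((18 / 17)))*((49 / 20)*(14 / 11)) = 459878237 / 5417280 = 84.89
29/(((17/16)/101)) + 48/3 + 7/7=47153/17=2773.71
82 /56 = 41 /28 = 1.46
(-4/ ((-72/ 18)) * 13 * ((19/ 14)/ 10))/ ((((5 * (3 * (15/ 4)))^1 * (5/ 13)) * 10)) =3211/ 393750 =0.01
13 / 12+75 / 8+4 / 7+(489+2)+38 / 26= 1099625 / 2184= 503.49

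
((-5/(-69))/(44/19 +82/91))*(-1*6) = -8645/63963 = -0.14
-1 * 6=-6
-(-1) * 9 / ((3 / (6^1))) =18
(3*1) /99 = 1 /33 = 0.03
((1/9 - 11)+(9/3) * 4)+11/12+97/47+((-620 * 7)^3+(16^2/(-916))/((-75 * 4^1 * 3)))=-791853860257162817/9686700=-81746503995.91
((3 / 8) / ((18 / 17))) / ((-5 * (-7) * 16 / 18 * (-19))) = -51 / 85120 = -0.00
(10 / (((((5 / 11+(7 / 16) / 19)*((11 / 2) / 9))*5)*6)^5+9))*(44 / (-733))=-277604734158766080 / 23798771412456598786829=-0.00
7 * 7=49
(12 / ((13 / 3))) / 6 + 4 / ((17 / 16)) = 934 / 221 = 4.23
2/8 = 1/4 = 0.25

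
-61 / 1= -61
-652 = -652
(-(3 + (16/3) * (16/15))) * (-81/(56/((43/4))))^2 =-527037111/250880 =-2100.75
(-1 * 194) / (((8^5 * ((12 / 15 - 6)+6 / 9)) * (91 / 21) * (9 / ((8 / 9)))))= 485 / 16293888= 0.00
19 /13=1.46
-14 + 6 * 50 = 286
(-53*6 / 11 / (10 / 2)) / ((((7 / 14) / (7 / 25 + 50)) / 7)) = -5596164 / 1375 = -4069.94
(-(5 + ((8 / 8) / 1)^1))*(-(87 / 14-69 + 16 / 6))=-2525 / 7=-360.71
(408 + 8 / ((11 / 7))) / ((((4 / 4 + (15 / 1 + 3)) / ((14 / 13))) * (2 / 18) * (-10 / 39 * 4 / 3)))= -644112 / 1045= -616.38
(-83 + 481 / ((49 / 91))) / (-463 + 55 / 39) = -110604 / 63007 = -1.76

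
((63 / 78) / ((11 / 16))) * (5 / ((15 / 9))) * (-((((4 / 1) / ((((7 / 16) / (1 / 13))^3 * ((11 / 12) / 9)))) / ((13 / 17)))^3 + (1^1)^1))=-92057376471840975740176872 / 25563401476840332819286573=-3.60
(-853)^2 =727609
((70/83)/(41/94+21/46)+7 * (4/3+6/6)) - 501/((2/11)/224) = -617214.72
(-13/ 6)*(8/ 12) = -1.44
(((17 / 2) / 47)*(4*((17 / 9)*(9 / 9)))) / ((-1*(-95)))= 578 / 40185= 0.01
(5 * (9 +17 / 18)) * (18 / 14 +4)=33115 / 126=262.82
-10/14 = -0.71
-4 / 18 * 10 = -20 / 9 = -2.22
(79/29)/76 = 79/2204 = 0.04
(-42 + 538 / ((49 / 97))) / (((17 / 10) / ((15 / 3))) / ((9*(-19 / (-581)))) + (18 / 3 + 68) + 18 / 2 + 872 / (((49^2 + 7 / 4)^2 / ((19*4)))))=807955732677600 / 66472725494767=12.15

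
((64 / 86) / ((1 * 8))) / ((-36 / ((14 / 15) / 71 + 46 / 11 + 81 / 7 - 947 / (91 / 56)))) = 604461881 / 412567155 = 1.47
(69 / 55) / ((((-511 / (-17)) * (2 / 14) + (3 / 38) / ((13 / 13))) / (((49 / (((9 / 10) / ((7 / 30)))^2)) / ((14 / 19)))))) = 48414793 / 37756125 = 1.28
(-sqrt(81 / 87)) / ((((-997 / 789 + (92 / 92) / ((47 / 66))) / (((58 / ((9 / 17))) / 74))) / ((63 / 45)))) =-210137 * sqrt(87) / 137825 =-14.22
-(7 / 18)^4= -2401 / 104976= -0.02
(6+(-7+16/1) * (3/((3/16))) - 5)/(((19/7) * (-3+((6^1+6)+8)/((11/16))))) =1595/779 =2.05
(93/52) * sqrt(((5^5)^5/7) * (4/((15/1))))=7568359375 * sqrt(21)/182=190563624.85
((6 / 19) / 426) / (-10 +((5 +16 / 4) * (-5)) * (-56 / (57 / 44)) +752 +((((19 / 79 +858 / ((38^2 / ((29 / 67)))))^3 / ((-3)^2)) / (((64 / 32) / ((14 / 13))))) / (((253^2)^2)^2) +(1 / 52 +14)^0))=5769174893701524866335529475048447933528 / 20921722369237087777445211988193222370597847201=0.00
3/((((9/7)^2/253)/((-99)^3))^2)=66160013773252707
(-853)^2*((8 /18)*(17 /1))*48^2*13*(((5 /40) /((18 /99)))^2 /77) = 7075269916 /7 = 1010752845.14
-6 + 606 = 600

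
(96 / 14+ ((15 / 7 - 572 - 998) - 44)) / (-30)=107 / 2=53.50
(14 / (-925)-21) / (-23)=19439 / 21275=0.91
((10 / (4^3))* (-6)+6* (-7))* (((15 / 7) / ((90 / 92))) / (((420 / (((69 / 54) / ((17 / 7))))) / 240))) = -121141 / 4284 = -28.28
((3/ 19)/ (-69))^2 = 1/ 190969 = 0.00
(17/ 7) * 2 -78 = -512/ 7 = -73.14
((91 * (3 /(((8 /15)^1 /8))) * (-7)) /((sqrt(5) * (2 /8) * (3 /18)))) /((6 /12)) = -615330.13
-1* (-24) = 24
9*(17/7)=153/7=21.86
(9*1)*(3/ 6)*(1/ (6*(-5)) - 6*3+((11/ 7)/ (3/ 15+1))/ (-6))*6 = -68991/ 140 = -492.79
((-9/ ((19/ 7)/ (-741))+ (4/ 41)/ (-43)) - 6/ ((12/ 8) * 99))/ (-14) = -61261423/ 349074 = -175.50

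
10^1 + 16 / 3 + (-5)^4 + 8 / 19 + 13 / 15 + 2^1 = 643.62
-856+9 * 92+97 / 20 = -463 / 20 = -23.15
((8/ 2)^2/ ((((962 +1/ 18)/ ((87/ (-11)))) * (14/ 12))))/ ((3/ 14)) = -100224/ 190487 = -0.53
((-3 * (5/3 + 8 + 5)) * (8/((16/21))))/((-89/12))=5544/89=62.29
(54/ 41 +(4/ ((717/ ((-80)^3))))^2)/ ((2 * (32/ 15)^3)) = 420160.78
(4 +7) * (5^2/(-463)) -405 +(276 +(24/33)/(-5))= -129.74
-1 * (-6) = 6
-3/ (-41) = 3/ 41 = 0.07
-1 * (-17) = 17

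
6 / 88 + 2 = 91 / 44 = 2.07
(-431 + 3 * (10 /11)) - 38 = -5129 /11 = -466.27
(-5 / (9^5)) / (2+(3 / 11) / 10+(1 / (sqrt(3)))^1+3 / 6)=-38225 / 1081344654+15125 * sqrt(3) / 3244033962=-0.00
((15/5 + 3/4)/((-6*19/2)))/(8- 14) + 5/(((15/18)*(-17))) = -2651/7752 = -0.34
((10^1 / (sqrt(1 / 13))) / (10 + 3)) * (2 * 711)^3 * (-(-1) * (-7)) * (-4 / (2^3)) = 100639120680 * sqrt(13) / 13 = 27912269994.57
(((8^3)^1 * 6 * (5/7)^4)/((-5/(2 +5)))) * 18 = -6912000/343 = -20151.60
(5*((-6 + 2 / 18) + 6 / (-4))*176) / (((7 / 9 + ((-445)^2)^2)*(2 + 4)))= -665 / 24063075384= -0.00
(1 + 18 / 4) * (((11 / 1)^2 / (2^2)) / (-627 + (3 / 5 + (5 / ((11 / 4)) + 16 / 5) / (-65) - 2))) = -4758325 / 17974448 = -0.26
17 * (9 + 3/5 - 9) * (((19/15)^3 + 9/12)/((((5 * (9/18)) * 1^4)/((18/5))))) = 638537/15625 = 40.87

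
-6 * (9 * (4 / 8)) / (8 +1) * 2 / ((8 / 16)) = -12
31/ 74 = 0.42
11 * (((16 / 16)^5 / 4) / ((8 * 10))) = 0.03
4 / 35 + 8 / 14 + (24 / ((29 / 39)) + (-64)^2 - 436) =3748356 / 1015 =3692.96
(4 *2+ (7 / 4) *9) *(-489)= -46455 / 4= -11613.75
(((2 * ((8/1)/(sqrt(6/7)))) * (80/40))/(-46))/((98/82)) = -328 * sqrt(42)/3381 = -0.63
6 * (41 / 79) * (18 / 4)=1107 / 79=14.01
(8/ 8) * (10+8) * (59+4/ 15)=5334/ 5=1066.80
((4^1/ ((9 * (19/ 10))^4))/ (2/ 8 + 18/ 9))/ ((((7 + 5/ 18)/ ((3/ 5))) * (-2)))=-32000/ 37336575537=-0.00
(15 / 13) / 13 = 15 / 169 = 0.09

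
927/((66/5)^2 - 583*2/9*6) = -69525/45232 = -1.54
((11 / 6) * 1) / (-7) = -11 / 42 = -0.26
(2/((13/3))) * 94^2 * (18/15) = 318096/65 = 4893.78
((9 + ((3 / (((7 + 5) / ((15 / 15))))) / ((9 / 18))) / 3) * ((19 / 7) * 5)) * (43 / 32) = 224675 / 1344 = 167.17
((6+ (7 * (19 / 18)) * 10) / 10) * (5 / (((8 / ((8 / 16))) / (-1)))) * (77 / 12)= -55363 / 3456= -16.02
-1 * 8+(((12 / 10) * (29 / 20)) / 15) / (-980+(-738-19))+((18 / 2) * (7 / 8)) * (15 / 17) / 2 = -267284819 / 59058000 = -4.53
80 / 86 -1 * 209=-8947 / 43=-208.07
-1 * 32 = -32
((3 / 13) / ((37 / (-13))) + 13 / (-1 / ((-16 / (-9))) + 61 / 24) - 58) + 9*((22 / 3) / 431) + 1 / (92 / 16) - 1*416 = -16278706661 / 34844195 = -467.19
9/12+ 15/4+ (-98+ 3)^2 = 18059/2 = 9029.50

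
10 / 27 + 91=91.37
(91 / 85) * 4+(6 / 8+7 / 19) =5.40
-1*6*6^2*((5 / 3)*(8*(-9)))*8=207360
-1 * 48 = -48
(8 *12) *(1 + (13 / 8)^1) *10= 2520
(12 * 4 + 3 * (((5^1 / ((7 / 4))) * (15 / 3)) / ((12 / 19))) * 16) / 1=7936 / 7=1133.71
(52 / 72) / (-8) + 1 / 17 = -0.03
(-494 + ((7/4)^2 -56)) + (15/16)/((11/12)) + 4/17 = -1632673/2992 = -545.68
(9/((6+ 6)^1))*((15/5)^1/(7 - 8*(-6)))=9/220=0.04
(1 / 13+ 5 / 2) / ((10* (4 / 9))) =603 / 1040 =0.58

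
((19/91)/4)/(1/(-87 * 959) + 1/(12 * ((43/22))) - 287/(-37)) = 120099817/17945279742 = 0.01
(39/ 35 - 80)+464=13479/ 35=385.11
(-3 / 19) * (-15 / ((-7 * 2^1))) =-45 / 266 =-0.17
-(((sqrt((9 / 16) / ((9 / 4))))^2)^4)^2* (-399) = 399 / 65536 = 0.01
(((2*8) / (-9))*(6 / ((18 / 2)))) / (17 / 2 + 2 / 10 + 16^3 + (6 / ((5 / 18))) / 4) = -320 / 1109727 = -0.00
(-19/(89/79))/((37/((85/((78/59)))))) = -7527515/256854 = -29.31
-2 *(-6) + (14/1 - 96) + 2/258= -9029/129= -69.99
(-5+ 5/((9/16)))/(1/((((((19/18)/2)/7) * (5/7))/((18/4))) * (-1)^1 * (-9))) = 475/1134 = 0.42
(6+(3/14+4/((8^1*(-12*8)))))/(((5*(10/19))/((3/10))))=31711/44800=0.71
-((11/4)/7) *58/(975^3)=-319/12976031250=-0.00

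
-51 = -51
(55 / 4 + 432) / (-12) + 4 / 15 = -8851 / 240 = -36.88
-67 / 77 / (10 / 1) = -0.09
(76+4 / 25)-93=-16.84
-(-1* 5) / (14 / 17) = 85 / 14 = 6.07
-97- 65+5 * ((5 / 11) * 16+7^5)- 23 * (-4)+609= 930714 / 11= 84610.36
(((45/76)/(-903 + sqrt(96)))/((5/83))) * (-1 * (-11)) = -2473317/20654596 - 2739 * sqrt(6)/5163649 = -0.12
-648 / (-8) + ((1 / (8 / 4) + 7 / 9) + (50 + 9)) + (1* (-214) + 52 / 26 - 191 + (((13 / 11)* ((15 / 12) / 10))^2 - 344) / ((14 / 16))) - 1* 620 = -77744851 / 60984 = -1274.84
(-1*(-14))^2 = 196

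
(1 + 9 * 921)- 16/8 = 8288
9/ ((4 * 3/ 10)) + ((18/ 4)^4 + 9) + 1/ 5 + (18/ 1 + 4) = 35901/ 80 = 448.76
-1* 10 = -10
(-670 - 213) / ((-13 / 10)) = 8830 / 13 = 679.23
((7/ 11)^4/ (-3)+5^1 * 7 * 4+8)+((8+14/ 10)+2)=34994626/ 219615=159.35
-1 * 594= -594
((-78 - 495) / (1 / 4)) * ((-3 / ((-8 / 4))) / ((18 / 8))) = -1528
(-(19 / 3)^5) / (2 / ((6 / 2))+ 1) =-2476099 / 405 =-6113.82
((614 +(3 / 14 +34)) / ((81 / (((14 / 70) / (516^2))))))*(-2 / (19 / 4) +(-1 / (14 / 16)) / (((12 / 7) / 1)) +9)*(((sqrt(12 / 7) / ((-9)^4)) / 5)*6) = 54571*sqrt(21) / 21955983234696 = 0.00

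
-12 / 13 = -0.92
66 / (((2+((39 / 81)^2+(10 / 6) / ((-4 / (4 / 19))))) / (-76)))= -34738308 / 14849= -2339.44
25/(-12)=-25/12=-2.08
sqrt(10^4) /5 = 20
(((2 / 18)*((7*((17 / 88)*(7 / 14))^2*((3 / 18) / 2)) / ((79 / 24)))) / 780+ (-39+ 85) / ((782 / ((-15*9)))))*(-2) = 1159560196009 / 73009347840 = 15.88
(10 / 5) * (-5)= -10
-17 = -17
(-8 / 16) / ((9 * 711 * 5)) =-1 / 63990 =-0.00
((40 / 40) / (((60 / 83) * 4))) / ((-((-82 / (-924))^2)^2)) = -78777964881 / 14128805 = -5575.70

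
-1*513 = -513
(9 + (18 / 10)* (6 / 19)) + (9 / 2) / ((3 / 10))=2334 / 95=24.57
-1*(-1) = 1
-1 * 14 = -14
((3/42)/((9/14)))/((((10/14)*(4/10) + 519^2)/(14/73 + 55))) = 9401/412930851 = 0.00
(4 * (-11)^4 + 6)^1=58570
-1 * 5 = -5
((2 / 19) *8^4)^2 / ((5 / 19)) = 67108864 / 95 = 706409.09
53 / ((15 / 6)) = 106 / 5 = 21.20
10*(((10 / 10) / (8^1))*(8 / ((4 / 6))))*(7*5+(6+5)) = 690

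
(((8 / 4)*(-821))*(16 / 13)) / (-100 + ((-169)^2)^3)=-26272 / 302875106590953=-0.00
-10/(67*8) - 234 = -62717/268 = -234.02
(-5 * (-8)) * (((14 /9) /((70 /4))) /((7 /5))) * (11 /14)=880 /441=2.00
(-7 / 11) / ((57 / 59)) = -413 / 627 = -0.66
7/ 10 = 0.70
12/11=1.09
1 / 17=0.06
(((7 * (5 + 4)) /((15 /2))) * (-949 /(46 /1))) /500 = -19929 /57500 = -0.35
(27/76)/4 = 0.09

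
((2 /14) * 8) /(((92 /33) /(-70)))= -660 /23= -28.70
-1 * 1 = -1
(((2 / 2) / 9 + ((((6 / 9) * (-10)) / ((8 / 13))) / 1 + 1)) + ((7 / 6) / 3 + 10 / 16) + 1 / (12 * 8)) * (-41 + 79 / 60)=397627 / 1152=345.16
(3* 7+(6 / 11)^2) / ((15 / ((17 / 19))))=14603 / 11495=1.27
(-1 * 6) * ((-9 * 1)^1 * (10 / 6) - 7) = 132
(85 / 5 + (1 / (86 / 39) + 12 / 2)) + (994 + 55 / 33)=262933 / 258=1019.12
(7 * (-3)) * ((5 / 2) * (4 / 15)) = -14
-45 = -45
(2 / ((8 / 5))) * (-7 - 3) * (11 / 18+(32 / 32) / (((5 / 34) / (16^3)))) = -12534035 / 36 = -348167.64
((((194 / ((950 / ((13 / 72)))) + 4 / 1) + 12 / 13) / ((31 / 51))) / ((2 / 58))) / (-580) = -37488281 / 91884000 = -0.41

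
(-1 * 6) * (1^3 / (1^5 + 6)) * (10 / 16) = -15 / 28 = -0.54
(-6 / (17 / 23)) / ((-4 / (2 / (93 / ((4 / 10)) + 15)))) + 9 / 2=4.52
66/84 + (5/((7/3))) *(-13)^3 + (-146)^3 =-3116843.07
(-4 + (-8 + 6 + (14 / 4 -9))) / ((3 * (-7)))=23 / 42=0.55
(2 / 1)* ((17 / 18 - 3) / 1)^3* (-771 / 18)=13017821 / 17496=744.05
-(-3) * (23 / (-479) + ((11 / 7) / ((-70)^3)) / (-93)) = -5135733731 / 35652449000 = -0.14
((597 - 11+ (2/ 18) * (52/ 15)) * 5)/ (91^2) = 0.35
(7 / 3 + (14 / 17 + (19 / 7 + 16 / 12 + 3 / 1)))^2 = 104.13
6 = 6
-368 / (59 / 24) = -8832 / 59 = -149.69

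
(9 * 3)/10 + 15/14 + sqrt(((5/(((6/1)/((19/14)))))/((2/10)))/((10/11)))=sqrt(43890)/84 + 132/35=6.27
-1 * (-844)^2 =-712336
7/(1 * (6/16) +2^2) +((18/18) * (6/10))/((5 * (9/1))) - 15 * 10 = -11129/75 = -148.39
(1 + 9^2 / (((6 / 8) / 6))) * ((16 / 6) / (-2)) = -2596 / 3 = -865.33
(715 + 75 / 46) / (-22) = -32.57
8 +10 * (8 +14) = 228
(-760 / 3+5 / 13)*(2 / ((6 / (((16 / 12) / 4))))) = -9865 / 351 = -28.11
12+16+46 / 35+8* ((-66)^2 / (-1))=-1218654 / 35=-34818.69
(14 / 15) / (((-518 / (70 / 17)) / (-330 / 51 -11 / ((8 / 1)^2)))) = 16863 / 342176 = 0.05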